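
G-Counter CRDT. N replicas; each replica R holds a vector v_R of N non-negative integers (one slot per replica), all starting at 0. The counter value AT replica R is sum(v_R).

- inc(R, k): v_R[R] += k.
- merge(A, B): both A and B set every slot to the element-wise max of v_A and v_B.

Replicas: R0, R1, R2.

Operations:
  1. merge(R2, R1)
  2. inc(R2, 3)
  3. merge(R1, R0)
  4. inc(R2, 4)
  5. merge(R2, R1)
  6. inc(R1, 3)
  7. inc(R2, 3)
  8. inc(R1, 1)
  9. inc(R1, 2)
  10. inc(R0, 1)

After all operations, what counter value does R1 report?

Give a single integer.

Op 1: merge R2<->R1 -> R2=(0,0,0) R1=(0,0,0)
Op 2: inc R2 by 3 -> R2=(0,0,3) value=3
Op 3: merge R1<->R0 -> R1=(0,0,0) R0=(0,0,0)
Op 4: inc R2 by 4 -> R2=(0,0,7) value=7
Op 5: merge R2<->R1 -> R2=(0,0,7) R1=(0,0,7)
Op 6: inc R1 by 3 -> R1=(0,3,7) value=10
Op 7: inc R2 by 3 -> R2=(0,0,10) value=10
Op 8: inc R1 by 1 -> R1=(0,4,7) value=11
Op 9: inc R1 by 2 -> R1=(0,6,7) value=13
Op 10: inc R0 by 1 -> R0=(1,0,0) value=1

Answer: 13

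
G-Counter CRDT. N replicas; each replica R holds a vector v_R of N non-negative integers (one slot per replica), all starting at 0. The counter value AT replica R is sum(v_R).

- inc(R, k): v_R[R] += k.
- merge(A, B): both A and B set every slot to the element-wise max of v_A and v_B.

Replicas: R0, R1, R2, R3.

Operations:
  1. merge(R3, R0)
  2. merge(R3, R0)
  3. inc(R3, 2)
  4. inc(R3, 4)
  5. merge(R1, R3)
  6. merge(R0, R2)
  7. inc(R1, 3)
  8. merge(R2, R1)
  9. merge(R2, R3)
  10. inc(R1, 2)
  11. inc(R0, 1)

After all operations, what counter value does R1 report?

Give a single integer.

Op 1: merge R3<->R0 -> R3=(0,0,0,0) R0=(0,0,0,0)
Op 2: merge R3<->R0 -> R3=(0,0,0,0) R0=(0,0,0,0)
Op 3: inc R3 by 2 -> R3=(0,0,0,2) value=2
Op 4: inc R3 by 4 -> R3=(0,0,0,6) value=6
Op 5: merge R1<->R3 -> R1=(0,0,0,6) R3=(0,0,0,6)
Op 6: merge R0<->R2 -> R0=(0,0,0,0) R2=(0,0,0,0)
Op 7: inc R1 by 3 -> R1=(0,3,0,6) value=9
Op 8: merge R2<->R1 -> R2=(0,3,0,6) R1=(0,3,0,6)
Op 9: merge R2<->R3 -> R2=(0,3,0,6) R3=(0,3,0,6)
Op 10: inc R1 by 2 -> R1=(0,5,0,6) value=11
Op 11: inc R0 by 1 -> R0=(1,0,0,0) value=1

Answer: 11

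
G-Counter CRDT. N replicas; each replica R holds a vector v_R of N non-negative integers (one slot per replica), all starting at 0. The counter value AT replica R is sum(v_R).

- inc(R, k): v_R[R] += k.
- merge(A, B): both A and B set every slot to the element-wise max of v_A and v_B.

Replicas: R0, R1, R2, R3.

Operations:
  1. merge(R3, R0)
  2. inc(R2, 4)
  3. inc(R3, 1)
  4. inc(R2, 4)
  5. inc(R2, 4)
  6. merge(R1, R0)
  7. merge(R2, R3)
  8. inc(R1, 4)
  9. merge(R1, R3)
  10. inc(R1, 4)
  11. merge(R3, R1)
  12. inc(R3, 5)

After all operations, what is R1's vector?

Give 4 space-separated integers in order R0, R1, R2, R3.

Answer: 0 8 12 1

Derivation:
Op 1: merge R3<->R0 -> R3=(0,0,0,0) R0=(0,0,0,0)
Op 2: inc R2 by 4 -> R2=(0,0,4,0) value=4
Op 3: inc R3 by 1 -> R3=(0,0,0,1) value=1
Op 4: inc R2 by 4 -> R2=(0,0,8,0) value=8
Op 5: inc R2 by 4 -> R2=(0,0,12,0) value=12
Op 6: merge R1<->R0 -> R1=(0,0,0,0) R0=(0,0,0,0)
Op 7: merge R2<->R3 -> R2=(0,0,12,1) R3=(0,0,12,1)
Op 8: inc R1 by 4 -> R1=(0,4,0,0) value=4
Op 9: merge R1<->R3 -> R1=(0,4,12,1) R3=(0,4,12,1)
Op 10: inc R1 by 4 -> R1=(0,8,12,1) value=21
Op 11: merge R3<->R1 -> R3=(0,8,12,1) R1=(0,8,12,1)
Op 12: inc R3 by 5 -> R3=(0,8,12,6) value=26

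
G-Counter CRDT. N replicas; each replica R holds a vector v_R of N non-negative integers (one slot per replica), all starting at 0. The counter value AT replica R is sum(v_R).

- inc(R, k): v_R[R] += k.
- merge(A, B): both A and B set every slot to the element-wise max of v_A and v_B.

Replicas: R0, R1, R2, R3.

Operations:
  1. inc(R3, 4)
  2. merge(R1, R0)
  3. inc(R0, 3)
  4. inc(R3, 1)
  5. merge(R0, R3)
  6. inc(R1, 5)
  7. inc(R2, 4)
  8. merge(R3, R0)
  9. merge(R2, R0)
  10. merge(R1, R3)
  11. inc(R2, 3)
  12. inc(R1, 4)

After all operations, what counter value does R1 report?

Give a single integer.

Answer: 17

Derivation:
Op 1: inc R3 by 4 -> R3=(0,0,0,4) value=4
Op 2: merge R1<->R0 -> R1=(0,0,0,0) R0=(0,0,0,0)
Op 3: inc R0 by 3 -> R0=(3,0,0,0) value=3
Op 4: inc R3 by 1 -> R3=(0,0,0,5) value=5
Op 5: merge R0<->R3 -> R0=(3,0,0,5) R3=(3,0,0,5)
Op 6: inc R1 by 5 -> R1=(0,5,0,0) value=5
Op 7: inc R2 by 4 -> R2=(0,0,4,0) value=4
Op 8: merge R3<->R0 -> R3=(3,0,0,5) R0=(3,0,0,5)
Op 9: merge R2<->R0 -> R2=(3,0,4,5) R0=(3,0,4,5)
Op 10: merge R1<->R3 -> R1=(3,5,0,5) R3=(3,5,0,5)
Op 11: inc R2 by 3 -> R2=(3,0,7,5) value=15
Op 12: inc R1 by 4 -> R1=(3,9,0,5) value=17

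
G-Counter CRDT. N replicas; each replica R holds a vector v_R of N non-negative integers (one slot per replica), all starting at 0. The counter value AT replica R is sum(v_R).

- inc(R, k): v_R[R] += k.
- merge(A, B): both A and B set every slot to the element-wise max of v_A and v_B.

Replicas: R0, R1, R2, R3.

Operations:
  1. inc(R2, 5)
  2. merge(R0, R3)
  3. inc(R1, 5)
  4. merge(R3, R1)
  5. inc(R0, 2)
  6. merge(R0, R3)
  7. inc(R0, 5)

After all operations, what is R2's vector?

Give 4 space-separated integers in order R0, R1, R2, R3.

Answer: 0 0 5 0

Derivation:
Op 1: inc R2 by 5 -> R2=(0,0,5,0) value=5
Op 2: merge R0<->R3 -> R0=(0,0,0,0) R3=(0,0,0,0)
Op 3: inc R1 by 5 -> R1=(0,5,0,0) value=5
Op 4: merge R3<->R1 -> R3=(0,5,0,0) R1=(0,5,0,0)
Op 5: inc R0 by 2 -> R0=(2,0,0,0) value=2
Op 6: merge R0<->R3 -> R0=(2,5,0,0) R3=(2,5,0,0)
Op 7: inc R0 by 5 -> R0=(7,5,0,0) value=12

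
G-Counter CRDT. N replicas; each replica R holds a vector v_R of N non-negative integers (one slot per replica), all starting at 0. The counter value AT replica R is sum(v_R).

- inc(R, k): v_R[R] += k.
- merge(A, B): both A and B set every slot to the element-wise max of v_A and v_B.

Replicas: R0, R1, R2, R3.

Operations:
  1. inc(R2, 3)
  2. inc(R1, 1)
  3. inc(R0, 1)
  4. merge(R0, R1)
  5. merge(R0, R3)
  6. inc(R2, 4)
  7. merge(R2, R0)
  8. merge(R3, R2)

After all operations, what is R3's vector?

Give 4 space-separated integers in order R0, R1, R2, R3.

Op 1: inc R2 by 3 -> R2=(0,0,3,0) value=3
Op 2: inc R1 by 1 -> R1=(0,1,0,0) value=1
Op 3: inc R0 by 1 -> R0=(1,0,0,0) value=1
Op 4: merge R0<->R1 -> R0=(1,1,0,0) R1=(1,1,0,0)
Op 5: merge R0<->R3 -> R0=(1,1,0,0) R3=(1,1,0,0)
Op 6: inc R2 by 4 -> R2=(0,0,7,0) value=7
Op 7: merge R2<->R0 -> R2=(1,1,7,0) R0=(1,1,7,0)
Op 8: merge R3<->R2 -> R3=(1,1,7,0) R2=(1,1,7,0)

Answer: 1 1 7 0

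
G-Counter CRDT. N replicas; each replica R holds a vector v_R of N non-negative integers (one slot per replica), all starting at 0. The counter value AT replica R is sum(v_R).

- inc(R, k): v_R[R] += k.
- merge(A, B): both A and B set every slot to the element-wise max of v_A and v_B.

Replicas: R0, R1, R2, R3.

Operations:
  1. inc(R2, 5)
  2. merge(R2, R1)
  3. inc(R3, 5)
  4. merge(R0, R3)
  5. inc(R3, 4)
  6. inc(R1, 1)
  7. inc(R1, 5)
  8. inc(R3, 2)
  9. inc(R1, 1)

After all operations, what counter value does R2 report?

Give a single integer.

Answer: 5

Derivation:
Op 1: inc R2 by 5 -> R2=(0,0,5,0) value=5
Op 2: merge R2<->R1 -> R2=(0,0,5,0) R1=(0,0,5,0)
Op 3: inc R3 by 5 -> R3=(0,0,0,5) value=5
Op 4: merge R0<->R3 -> R0=(0,0,0,5) R3=(0,0,0,5)
Op 5: inc R3 by 4 -> R3=(0,0,0,9) value=9
Op 6: inc R1 by 1 -> R1=(0,1,5,0) value=6
Op 7: inc R1 by 5 -> R1=(0,6,5,0) value=11
Op 8: inc R3 by 2 -> R3=(0,0,0,11) value=11
Op 9: inc R1 by 1 -> R1=(0,7,5,0) value=12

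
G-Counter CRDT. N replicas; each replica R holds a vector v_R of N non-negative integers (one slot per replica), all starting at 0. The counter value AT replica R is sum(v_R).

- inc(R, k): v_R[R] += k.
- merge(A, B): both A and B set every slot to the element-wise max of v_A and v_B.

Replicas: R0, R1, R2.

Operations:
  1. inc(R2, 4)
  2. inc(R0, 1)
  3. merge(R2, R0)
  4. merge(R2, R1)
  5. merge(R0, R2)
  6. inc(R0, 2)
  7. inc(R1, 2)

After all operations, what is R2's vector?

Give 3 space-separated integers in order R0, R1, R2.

Op 1: inc R2 by 4 -> R2=(0,0,4) value=4
Op 2: inc R0 by 1 -> R0=(1,0,0) value=1
Op 3: merge R2<->R0 -> R2=(1,0,4) R0=(1,0,4)
Op 4: merge R2<->R1 -> R2=(1,0,4) R1=(1,0,4)
Op 5: merge R0<->R2 -> R0=(1,0,4) R2=(1,0,4)
Op 6: inc R0 by 2 -> R0=(3,0,4) value=7
Op 7: inc R1 by 2 -> R1=(1,2,4) value=7

Answer: 1 0 4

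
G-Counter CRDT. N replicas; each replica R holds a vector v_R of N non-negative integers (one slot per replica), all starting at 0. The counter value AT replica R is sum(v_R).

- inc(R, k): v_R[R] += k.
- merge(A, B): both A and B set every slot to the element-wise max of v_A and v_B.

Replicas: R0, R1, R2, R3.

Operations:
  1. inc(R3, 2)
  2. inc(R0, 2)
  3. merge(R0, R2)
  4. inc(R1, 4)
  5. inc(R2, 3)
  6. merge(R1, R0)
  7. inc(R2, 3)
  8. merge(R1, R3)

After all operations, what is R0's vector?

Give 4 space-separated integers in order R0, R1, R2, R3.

Op 1: inc R3 by 2 -> R3=(0,0,0,2) value=2
Op 2: inc R0 by 2 -> R0=(2,0,0,0) value=2
Op 3: merge R0<->R2 -> R0=(2,0,0,0) R2=(2,0,0,0)
Op 4: inc R1 by 4 -> R1=(0,4,0,0) value=4
Op 5: inc R2 by 3 -> R2=(2,0,3,0) value=5
Op 6: merge R1<->R0 -> R1=(2,4,0,0) R0=(2,4,0,0)
Op 7: inc R2 by 3 -> R2=(2,0,6,0) value=8
Op 8: merge R1<->R3 -> R1=(2,4,0,2) R3=(2,4,0,2)

Answer: 2 4 0 0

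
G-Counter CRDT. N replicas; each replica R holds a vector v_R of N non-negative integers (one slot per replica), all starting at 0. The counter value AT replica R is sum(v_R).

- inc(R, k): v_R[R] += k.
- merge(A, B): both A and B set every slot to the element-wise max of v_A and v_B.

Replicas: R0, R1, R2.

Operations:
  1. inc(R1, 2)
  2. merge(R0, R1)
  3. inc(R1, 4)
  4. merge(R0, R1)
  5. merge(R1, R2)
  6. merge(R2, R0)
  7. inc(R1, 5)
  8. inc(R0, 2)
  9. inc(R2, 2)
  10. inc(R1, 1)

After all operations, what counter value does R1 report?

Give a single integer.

Op 1: inc R1 by 2 -> R1=(0,2,0) value=2
Op 2: merge R0<->R1 -> R0=(0,2,0) R1=(0,2,0)
Op 3: inc R1 by 4 -> R1=(0,6,0) value=6
Op 4: merge R0<->R1 -> R0=(0,6,0) R1=(0,6,0)
Op 5: merge R1<->R2 -> R1=(0,6,0) R2=(0,6,0)
Op 6: merge R2<->R0 -> R2=(0,6,0) R0=(0,6,0)
Op 7: inc R1 by 5 -> R1=(0,11,0) value=11
Op 8: inc R0 by 2 -> R0=(2,6,0) value=8
Op 9: inc R2 by 2 -> R2=(0,6,2) value=8
Op 10: inc R1 by 1 -> R1=(0,12,0) value=12

Answer: 12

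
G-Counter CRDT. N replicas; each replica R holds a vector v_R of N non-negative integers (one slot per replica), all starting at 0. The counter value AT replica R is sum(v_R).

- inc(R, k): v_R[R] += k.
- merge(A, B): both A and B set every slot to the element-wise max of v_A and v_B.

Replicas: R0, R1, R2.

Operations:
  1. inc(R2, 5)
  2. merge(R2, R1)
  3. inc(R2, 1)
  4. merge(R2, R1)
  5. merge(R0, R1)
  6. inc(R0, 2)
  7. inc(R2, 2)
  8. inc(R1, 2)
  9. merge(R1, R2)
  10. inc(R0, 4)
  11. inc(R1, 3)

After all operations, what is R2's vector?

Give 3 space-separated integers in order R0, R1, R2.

Answer: 0 2 8

Derivation:
Op 1: inc R2 by 5 -> R2=(0,0,5) value=5
Op 2: merge R2<->R1 -> R2=(0,0,5) R1=(0,0,5)
Op 3: inc R2 by 1 -> R2=(0,0,6) value=6
Op 4: merge R2<->R1 -> R2=(0,0,6) R1=(0,0,6)
Op 5: merge R0<->R1 -> R0=(0,0,6) R1=(0,0,6)
Op 6: inc R0 by 2 -> R0=(2,0,6) value=8
Op 7: inc R2 by 2 -> R2=(0,0,8) value=8
Op 8: inc R1 by 2 -> R1=(0,2,6) value=8
Op 9: merge R1<->R2 -> R1=(0,2,8) R2=(0,2,8)
Op 10: inc R0 by 4 -> R0=(6,0,6) value=12
Op 11: inc R1 by 3 -> R1=(0,5,8) value=13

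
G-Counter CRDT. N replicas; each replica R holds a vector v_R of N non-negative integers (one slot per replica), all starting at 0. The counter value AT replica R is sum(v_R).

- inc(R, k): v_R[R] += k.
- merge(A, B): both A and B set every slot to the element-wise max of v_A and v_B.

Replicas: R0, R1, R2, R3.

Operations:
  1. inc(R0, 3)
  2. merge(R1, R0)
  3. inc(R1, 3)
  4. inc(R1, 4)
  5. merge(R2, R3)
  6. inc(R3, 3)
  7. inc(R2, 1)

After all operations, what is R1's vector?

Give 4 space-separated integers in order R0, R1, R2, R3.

Answer: 3 7 0 0

Derivation:
Op 1: inc R0 by 3 -> R0=(3,0,0,0) value=3
Op 2: merge R1<->R0 -> R1=(3,0,0,0) R0=(3,0,0,0)
Op 3: inc R1 by 3 -> R1=(3,3,0,0) value=6
Op 4: inc R1 by 4 -> R1=(3,7,0,0) value=10
Op 5: merge R2<->R3 -> R2=(0,0,0,0) R3=(0,0,0,0)
Op 6: inc R3 by 3 -> R3=(0,0,0,3) value=3
Op 7: inc R2 by 1 -> R2=(0,0,1,0) value=1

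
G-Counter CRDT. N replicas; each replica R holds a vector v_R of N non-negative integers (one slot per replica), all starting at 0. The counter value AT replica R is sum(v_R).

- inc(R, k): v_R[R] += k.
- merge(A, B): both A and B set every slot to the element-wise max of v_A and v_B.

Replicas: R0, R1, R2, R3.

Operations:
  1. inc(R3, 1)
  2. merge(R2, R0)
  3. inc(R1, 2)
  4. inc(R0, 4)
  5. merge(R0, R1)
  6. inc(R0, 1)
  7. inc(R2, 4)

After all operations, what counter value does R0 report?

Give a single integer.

Op 1: inc R3 by 1 -> R3=(0,0,0,1) value=1
Op 2: merge R2<->R0 -> R2=(0,0,0,0) R0=(0,0,0,0)
Op 3: inc R1 by 2 -> R1=(0,2,0,0) value=2
Op 4: inc R0 by 4 -> R0=(4,0,0,0) value=4
Op 5: merge R0<->R1 -> R0=(4,2,0,0) R1=(4,2,0,0)
Op 6: inc R0 by 1 -> R0=(5,2,0,0) value=7
Op 7: inc R2 by 4 -> R2=(0,0,4,0) value=4

Answer: 7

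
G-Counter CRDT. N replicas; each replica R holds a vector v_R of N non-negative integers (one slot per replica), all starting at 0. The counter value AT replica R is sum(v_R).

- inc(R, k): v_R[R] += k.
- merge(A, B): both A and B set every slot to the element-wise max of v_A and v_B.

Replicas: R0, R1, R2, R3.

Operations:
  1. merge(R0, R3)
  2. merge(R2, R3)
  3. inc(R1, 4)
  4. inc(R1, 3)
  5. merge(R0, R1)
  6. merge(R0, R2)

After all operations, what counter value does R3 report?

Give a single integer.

Answer: 0

Derivation:
Op 1: merge R0<->R3 -> R0=(0,0,0,0) R3=(0,0,0,0)
Op 2: merge R2<->R3 -> R2=(0,0,0,0) R3=(0,0,0,0)
Op 3: inc R1 by 4 -> R1=(0,4,0,0) value=4
Op 4: inc R1 by 3 -> R1=(0,7,0,0) value=7
Op 5: merge R0<->R1 -> R0=(0,7,0,0) R1=(0,7,0,0)
Op 6: merge R0<->R2 -> R0=(0,7,0,0) R2=(0,7,0,0)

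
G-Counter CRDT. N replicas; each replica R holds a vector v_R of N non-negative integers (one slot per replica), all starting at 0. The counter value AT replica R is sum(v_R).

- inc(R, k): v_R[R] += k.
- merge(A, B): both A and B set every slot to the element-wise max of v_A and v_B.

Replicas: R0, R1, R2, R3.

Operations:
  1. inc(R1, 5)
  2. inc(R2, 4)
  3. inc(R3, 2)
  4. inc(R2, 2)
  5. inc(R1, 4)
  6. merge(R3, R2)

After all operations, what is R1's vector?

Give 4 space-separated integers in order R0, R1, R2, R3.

Answer: 0 9 0 0

Derivation:
Op 1: inc R1 by 5 -> R1=(0,5,0,0) value=5
Op 2: inc R2 by 4 -> R2=(0,0,4,0) value=4
Op 3: inc R3 by 2 -> R3=(0,0,0,2) value=2
Op 4: inc R2 by 2 -> R2=(0,0,6,0) value=6
Op 5: inc R1 by 4 -> R1=(0,9,0,0) value=9
Op 6: merge R3<->R2 -> R3=(0,0,6,2) R2=(0,0,6,2)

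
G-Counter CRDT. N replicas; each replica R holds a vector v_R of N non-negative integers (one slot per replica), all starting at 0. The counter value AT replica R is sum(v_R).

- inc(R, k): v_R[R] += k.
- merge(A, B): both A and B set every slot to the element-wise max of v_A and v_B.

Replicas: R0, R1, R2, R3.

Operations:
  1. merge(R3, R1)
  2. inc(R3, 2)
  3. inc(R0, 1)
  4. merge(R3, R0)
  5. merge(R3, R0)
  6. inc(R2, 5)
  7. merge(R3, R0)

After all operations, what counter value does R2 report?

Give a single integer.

Op 1: merge R3<->R1 -> R3=(0,0,0,0) R1=(0,0,0,0)
Op 2: inc R3 by 2 -> R3=(0,0,0,2) value=2
Op 3: inc R0 by 1 -> R0=(1,0,0,0) value=1
Op 4: merge R3<->R0 -> R3=(1,0,0,2) R0=(1,0,0,2)
Op 5: merge R3<->R0 -> R3=(1,0,0,2) R0=(1,0,0,2)
Op 6: inc R2 by 5 -> R2=(0,0,5,0) value=5
Op 7: merge R3<->R0 -> R3=(1,0,0,2) R0=(1,0,0,2)

Answer: 5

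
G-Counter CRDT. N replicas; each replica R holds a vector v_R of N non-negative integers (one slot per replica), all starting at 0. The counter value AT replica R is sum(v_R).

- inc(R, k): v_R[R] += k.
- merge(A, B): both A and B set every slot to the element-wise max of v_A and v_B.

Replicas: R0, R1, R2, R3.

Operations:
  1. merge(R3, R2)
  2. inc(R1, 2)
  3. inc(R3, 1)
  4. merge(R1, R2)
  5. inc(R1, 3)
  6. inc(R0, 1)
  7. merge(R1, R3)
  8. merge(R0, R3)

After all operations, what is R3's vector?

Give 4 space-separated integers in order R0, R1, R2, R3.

Op 1: merge R3<->R2 -> R3=(0,0,0,0) R2=(0,0,0,0)
Op 2: inc R1 by 2 -> R1=(0,2,0,0) value=2
Op 3: inc R3 by 1 -> R3=(0,0,0,1) value=1
Op 4: merge R1<->R2 -> R1=(0,2,0,0) R2=(0,2,0,0)
Op 5: inc R1 by 3 -> R1=(0,5,0,0) value=5
Op 6: inc R0 by 1 -> R0=(1,0,0,0) value=1
Op 7: merge R1<->R3 -> R1=(0,5,0,1) R3=(0,5,0,1)
Op 8: merge R0<->R3 -> R0=(1,5,0,1) R3=(1,5,0,1)

Answer: 1 5 0 1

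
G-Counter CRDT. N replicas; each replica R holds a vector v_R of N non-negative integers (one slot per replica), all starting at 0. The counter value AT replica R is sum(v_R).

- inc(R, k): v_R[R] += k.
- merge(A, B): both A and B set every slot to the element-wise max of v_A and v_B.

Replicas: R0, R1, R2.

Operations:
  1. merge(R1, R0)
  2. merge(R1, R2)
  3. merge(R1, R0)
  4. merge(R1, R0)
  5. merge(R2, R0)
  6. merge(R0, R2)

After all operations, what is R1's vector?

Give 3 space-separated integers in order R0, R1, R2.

Op 1: merge R1<->R0 -> R1=(0,0,0) R0=(0,0,0)
Op 2: merge R1<->R2 -> R1=(0,0,0) R2=(0,0,0)
Op 3: merge R1<->R0 -> R1=(0,0,0) R0=(0,0,0)
Op 4: merge R1<->R0 -> R1=(0,0,0) R0=(0,0,0)
Op 5: merge R2<->R0 -> R2=(0,0,0) R0=(0,0,0)
Op 6: merge R0<->R2 -> R0=(0,0,0) R2=(0,0,0)

Answer: 0 0 0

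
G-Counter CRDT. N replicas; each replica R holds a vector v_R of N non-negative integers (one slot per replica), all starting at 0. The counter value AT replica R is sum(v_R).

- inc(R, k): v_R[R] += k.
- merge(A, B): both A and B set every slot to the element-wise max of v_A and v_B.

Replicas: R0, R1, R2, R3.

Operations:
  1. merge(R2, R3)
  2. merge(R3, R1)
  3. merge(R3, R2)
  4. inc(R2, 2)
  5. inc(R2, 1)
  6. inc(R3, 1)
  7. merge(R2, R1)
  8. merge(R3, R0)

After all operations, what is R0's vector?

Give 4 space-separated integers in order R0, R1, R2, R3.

Op 1: merge R2<->R3 -> R2=(0,0,0,0) R3=(0,0,0,0)
Op 2: merge R3<->R1 -> R3=(0,0,0,0) R1=(0,0,0,0)
Op 3: merge R3<->R2 -> R3=(0,0,0,0) R2=(0,0,0,0)
Op 4: inc R2 by 2 -> R2=(0,0,2,0) value=2
Op 5: inc R2 by 1 -> R2=(0,0,3,0) value=3
Op 6: inc R3 by 1 -> R3=(0,0,0,1) value=1
Op 7: merge R2<->R1 -> R2=(0,0,3,0) R1=(0,0,3,0)
Op 8: merge R3<->R0 -> R3=(0,0,0,1) R0=(0,0,0,1)

Answer: 0 0 0 1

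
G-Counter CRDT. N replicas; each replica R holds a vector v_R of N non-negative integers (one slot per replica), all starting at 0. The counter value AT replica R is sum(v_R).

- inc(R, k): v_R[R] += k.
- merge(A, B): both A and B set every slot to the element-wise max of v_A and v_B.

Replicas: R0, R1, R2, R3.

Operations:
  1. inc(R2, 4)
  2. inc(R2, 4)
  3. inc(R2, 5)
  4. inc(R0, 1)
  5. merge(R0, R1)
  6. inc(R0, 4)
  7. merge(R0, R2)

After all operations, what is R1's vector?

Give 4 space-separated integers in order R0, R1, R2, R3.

Op 1: inc R2 by 4 -> R2=(0,0,4,0) value=4
Op 2: inc R2 by 4 -> R2=(0,0,8,0) value=8
Op 3: inc R2 by 5 -> R2=(0,0,13,0) value=13
Op 4: inc R0 by 1 -> R0=(1,0,0,0) value=1
Op 5: merge R0<->R1 -> R0=(1,0,0,0) R1=(1,0,0,0)
Op 6: inc R0 by 4 -> R0=(5,0,0,0) value=5
Op 7: merge R0<->R2 -> R0=(5,0,13,0) R2=(5,0,13,0)

Answer: 1 0 0 0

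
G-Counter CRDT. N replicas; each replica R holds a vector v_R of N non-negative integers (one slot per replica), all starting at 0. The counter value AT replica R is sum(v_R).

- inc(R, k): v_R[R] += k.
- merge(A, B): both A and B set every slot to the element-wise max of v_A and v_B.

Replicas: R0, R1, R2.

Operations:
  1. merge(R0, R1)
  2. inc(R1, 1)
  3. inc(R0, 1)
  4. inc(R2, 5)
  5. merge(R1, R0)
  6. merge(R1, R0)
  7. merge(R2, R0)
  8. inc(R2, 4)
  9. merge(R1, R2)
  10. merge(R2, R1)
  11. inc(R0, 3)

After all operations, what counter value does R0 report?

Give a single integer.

Answer: 10

Derivation:
Op 1: merge R0<->R1 -> R0=(0,0,0) R1=(0,0,0)
Op 2: inc R1 by 1 -> R1=(0,1,0) value=1
Op 3: inc R0 by 1 -> R0=(1,0,0) value=1
Op 4: inc R2 by 5 -> R2=(0,0,5) value=5
Op 5: merge R1<->R0 -> R1=(1,1,0) R0=(1,1,0)
Op 6: merge R1<->R0 -> R1=(1,1,0) R0=(1,1,0)
Op 7: merge R2<->R0 -> R2=(1,1,5) R0=(1,1,5)
Op 8: inc R2 by 4 -> R2=(1,1,9) value=11
Op 9: merge R1<->R2 -> R1=(1,1,9) R2=(1,1,9)
Op 10: merge R2<->R1 -> R2=(1,1,9) R1=(1,1,9)
Op 11: inc R0 by 3 -> R0=(4,1,5) value=10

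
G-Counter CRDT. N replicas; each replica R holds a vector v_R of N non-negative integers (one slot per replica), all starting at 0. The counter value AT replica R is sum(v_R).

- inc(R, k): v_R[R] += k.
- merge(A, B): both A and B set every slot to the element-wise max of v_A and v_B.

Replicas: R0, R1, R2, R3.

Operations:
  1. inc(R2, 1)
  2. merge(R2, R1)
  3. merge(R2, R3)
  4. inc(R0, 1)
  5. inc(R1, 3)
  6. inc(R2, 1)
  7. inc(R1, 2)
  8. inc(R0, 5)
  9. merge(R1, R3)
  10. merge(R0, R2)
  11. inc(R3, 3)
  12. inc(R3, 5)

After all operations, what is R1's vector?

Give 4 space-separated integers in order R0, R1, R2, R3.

Op 1: inc R2 by 1 -> R2=(0,0,1,0) value=1
Op 2: merge R2<->R1 -> R2=(0,0,1,0) R1=(0,0,1,0)
Op 3: merge R2<->R3 -> R2=(0,0,1,0) R3=(0,0,1,0)
Op 4: inc R0 by 1 -> R0=(1,0,0,0) value=1
Op 5: inc R1 by 3 -> R1=(0,3,1,0) value=4
Op 6: inc R2 by 1 -> R2=(0,0,2,0) value=2
Op 7: inc R1 by 2 -> R1=(0,5,1,0) value=6
Op 8: inc R0 by 5 -> R0=(6,0,0,0) value=6
Op 9: merge R1<->R3 -> R1=(0,5,1,0) R3=(0,5,1,0)
Op 10: merge R0<->R2 -> R0=(6,0,2,0) R2=(6,0,2,0)
Op 11: inc R3 by 3 -> R3=(0,5,1,3) value=9
Op 12: inc R3 by 5 -> R3=(0,5,1,8) value=14

Answer: 0 5 1 0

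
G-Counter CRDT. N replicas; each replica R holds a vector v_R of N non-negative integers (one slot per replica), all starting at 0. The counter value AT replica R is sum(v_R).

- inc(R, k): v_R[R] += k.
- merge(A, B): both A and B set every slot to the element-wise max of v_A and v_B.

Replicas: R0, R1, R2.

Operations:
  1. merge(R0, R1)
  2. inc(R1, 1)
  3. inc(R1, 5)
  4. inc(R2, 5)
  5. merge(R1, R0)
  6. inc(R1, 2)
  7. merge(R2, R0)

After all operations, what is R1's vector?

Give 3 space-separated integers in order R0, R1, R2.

Op 1: merge R0<->R1 -> R0=(0,0,0) R1=(0,0,0)
Op 2: inc R1 by 1 -> R1=(0,1,0) value=1
Op 3: inc R1 by 5 -> R1=(0,6,0) value=6
Op 4: inc R2 by 5 -> R2=(0,0,5) value=5
Op 5: merge R1<->R0 -> R1=(0,6,0) R0=(0,6,0)
Op 6: inc R1 by 2 -> R1=(0,8,0) value=8
Op 7: merge R2<->R0 -> R2=(0,6,5) R0=(0,6,5)

Answer: 0 8 0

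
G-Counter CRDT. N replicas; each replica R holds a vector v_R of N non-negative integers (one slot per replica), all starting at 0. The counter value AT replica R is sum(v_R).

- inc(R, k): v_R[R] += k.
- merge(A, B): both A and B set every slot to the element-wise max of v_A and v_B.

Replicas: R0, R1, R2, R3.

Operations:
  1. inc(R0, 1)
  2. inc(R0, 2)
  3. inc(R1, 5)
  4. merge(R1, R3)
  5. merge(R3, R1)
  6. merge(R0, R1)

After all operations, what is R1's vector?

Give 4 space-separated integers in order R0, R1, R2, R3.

Op 1: inc R0 by 1 -> R0=(1,0,0,0) value=1
Op 2: inc R0 by 2 -> R0=(3,0,0,0) value=3
Op 3: inc R1 by 5 -> R1=(0,5,0,0) value=5
Op 4: merge R1<->R3 -> R1=(0,5,0,0) R3=(0,5,0,0)
Op 5: merge R3<->R1 -> R3=(0,5,0,0) R1=(0,5,0,0)
Op 6: merge R0<->R1 -> R0=(3,5,0,0) R1=(3,5,0,0)

Answer: 3 5 0 0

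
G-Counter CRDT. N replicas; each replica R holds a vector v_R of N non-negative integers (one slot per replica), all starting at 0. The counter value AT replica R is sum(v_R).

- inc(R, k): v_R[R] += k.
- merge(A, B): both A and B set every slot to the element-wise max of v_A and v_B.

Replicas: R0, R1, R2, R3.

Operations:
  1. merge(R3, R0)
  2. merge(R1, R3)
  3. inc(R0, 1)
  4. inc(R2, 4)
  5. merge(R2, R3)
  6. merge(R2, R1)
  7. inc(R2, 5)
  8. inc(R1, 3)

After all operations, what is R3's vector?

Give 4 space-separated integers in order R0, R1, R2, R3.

Answer: 0 0 4 0

Derivation:
Op 1: merge R3<->R0 -> R3=(0,0,0,0) R0=(0,0,0,0)
Op 2: merge R1<->R3 -> R1=(0,0,0,0) R3=(0,0,0,0)
Op 3: inc R0 by 1 -> R0=(1,0,0,0) value=1
Op 4: inc R2 by 4 -> R2=(0,0,4,0) value=4
Op 5: merge R2<->R3 -> R2=(0,0,4,0) R3=(0,0,4,0)
Op 6: merge R2<->R1 -> R2=(0,0,4,0) R1=(0,0,4,0)
Op 7: inc R2 by 5 -> R2=(0,0,9,0) value=9
Op 8: inc R1 by 3 -> R1=(0,3,4,0) value=7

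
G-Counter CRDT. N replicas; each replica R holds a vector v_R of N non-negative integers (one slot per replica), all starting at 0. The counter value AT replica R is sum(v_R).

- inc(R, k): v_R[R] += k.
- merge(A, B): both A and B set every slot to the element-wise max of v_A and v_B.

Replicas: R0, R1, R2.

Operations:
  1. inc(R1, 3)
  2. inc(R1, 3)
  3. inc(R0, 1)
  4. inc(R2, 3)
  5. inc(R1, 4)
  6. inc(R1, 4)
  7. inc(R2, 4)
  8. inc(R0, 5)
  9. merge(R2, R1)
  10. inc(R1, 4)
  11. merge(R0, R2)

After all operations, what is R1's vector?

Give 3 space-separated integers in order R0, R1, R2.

Answer: 0 18 7

Derivation:
Op 1: inc R1 by 3 -> R1=(0,3,0) value=3
Op 2: inc R1 by 3 -> R1=(0,6,0) value=6
Op 3: inc R0 by 1 -> R0=(1,0,0) value=1
Op 4: inc R2 by 3 -> R2=(0,0,3) value=3
Op 5: inc R1 by 4 -> R1=(0,10,0) value=10
Op 6: inc R1 by 4 -> R1=(0,14,0) value=14
Op 7: inc R2 by 4 -> R2=(0,0,7) value=7
Op 8: inc R0 by 5 -> R0=(6,0,0) value=6
Op 9: merge R2<->R1 -> R2=(0,14,7) R1=(0,14,7)
Op 10: inc R1 by 4 -> R1=(0,18,7) value=25
Op 11: merge R0<->R2 -> R0=(6,14,7) R2=(6,14,7)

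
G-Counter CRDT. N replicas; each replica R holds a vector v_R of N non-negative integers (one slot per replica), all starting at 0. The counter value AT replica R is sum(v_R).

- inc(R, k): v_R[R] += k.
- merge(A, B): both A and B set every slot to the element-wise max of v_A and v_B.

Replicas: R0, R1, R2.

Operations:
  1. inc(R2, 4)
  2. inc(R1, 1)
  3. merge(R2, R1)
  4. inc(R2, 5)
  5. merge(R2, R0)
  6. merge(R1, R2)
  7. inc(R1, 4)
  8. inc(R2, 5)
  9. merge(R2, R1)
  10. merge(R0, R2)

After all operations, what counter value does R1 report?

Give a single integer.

Op 1: inc R2 by 4 -> R2=(0,0,4) value=4
Op 2: inc R1 by 1 -> R1=(0,1,0) value=1
Op 3: merge R2<->R1 -> R2=(0,1,4) R1=(0,1,4)
Op 4: inc R2 by 5 -> R2=(0,1,9) value=10
Op 5: merge R2<->R0 -> R2=(0,1,9) R0=(0,1,9)
Op 6: merge R1<->R2 -> R1=(0,1,9) R2=(0,1,9)
Op 7: inc R1 by 4 -> R1=(0,5,9) value=14
Op 8: inc R2 by 5 -> R2=(0,1,14) value=15
Op 9: merge R2<->R1 -> R2=(0,5,14) R1=(0,5,14)
Op 10: merge R0<->R2 -> R0=(0,5,14) R2=(0,5,14)

Answer: 19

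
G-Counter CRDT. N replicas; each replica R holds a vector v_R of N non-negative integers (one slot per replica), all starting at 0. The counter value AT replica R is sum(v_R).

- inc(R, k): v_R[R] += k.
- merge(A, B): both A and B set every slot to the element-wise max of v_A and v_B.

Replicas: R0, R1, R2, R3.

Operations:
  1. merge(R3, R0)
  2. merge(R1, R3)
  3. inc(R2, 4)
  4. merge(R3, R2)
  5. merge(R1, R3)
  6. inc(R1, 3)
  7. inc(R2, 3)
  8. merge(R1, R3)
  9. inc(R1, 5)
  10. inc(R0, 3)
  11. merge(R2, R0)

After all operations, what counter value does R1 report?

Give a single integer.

Op 1: merge R3<->R0 -> R3=(0,0,0,0) R0=(0,0,0,0)
Op 2: merge R1<->R3 -> R1=(0,0,0,0) R3=(0,0,0,0)
Op 3: inc R2 by 4 -> R2=(0,0,4,0) value=4
Op 4: merge R3<->R2 -> R3=(0,0,4,0) R2=(0,0,4,0)
Op 5: merge R1<->R3 -> R1=(0,0,4,0) R3=(0,0,4,0)
Op 6: inc R1 by 3 -> R1=(0,3,4,0) value=7
Op 7: inc R2 by 3 -> R2=(0,0,7,0) value=7
Op 8: merge R1<->R3 -> R1=(0,3,4,0) R3=(0,3,4,0)
Op 9: inc R1 by 5 -> R1=(0,8,4,0) value=12
Op 10: inc R0 by 3 -> R0=(3,0,0,0) value=3
Op 11: merge R2<->R0 -> R2=(3,0,7,0) R0=(3,0,7,0)

Answer: 12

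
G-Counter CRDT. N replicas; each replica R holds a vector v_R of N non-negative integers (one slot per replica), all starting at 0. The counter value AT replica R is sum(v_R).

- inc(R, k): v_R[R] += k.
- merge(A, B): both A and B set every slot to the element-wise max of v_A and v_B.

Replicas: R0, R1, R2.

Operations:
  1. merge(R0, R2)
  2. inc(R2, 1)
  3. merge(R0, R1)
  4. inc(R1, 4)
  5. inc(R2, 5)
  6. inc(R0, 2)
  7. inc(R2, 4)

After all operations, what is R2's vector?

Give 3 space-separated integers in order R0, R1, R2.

Answer: 0 0 10

Derivation:
Op 1: merge R0<->R2 -> R0=(0,0,0) R2=(0,0,0)
Op 2: inc R2 by 1 -> R2=(0,0,1) value=1
Op 3: merge R0<->R1 -> R0=(0,0,0) R1=(0,0,0)
Op 4: inc R1 by 4 -> R1=(0,4,0) value=4
Op 5: inc R2 by 5 -> R2=(0,0,6) value=6
Op 6: inc R0 by 2 -> R0=(2,0,0) value=2
Op 7: inc R2 by 4 -> R2=(0,0,10) value=10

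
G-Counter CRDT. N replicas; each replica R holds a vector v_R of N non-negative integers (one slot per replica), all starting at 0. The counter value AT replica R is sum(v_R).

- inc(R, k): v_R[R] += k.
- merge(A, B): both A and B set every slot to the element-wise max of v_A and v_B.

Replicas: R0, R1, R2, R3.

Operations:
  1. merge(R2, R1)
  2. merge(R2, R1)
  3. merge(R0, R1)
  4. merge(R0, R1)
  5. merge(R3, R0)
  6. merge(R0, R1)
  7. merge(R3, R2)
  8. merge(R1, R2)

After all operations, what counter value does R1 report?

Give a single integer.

Answer: 0

Derivation:
Op 1: merge R2<->R1 -> R2=(0,0,0,0) R1=(0,0,0,0)
Op 2: merge R2<->R1 -> R2=(0,0,0,0) R1=(0,0,0,0)
Op 3: merge R0<->R1 -> R0=(0,0,0,0) R1=(0,0,0,0)
Op 4: merge R0<->R1 -> R0=(0,0,0,0) R1=(0,0,0,0)
Op 5: merge R3<->R0 -> R3=(0,0,0,0) R0=(0,0,0,0)
Op 6: merge R0<->R1 -> R0=(0,0,0,0) R1=(0,0,0,0)
Op 7: merge R3<->R2 -> R3=(0,0,0,0) R2=(0,0,0,0)
Op 8: merge R1<->R2 -> R1=(0,0,0,0) R2=(0,0,0,0)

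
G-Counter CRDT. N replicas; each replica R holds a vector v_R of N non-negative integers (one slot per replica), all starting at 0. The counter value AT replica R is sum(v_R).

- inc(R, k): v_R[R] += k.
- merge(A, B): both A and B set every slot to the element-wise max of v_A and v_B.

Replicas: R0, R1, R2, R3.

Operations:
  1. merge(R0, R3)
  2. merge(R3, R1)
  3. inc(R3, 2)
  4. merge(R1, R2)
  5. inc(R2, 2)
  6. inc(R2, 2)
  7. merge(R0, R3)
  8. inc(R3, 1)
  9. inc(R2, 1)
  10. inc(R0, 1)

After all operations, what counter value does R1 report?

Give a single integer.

Answer: 0

Derivation:
Op 1: merge R0<->R3 -> R0=(0,0,0,0) R3=(0,0,0,0)
Op 2: merge R3<->R1 -> R3=(0,0,0,0) R1=(0,0,0,0)
Op 3: inc R3 by 2 -> R3=(0,0,0,2) value=2
Op 4: merge R1<->R2 -> R1=(0,0,0,0) R2=(0,0,0,0)
Op 5: inc R2 by 2 -> R2=(0,0,2,0) value=2
Op 6: inc R2 by 2 -> R2=(0,0,4,0) value=4
Op 7: merge R0<->R3 -> R0=(0,0,0,2) R3=(0,0,0,2)
Op 8: inc R3 by 1 -> R3=(0,0,0,3) value=3
Op 9: inc R2 by 1 -> R2=(0,0,5,0) value=5
Op 10: inc R0 by 1 -> R0=(1,0,0,2) value=3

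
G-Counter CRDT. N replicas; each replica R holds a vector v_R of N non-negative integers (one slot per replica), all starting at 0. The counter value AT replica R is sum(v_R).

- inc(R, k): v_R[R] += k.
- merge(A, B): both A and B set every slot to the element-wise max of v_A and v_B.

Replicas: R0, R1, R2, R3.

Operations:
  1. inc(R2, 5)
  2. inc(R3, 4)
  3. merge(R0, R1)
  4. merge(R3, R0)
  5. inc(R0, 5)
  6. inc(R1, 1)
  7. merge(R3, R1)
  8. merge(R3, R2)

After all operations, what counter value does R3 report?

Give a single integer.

Op 1: inc R2 by 5 -> R2=(0,0,5,0) value=5
Op 2: inc R3 by 4 -> R3=(0,0,0,4) value=4
Op 3: merge R0<->R1 -> R0=(0,0,0,0) R1=(0,0,0,0)
Op 4: merge R3<->R0 -> R3=(0,0,0,4) R0=(0,0,0,4)
Op 5: inc R0 by 5 -> R0=(5,0,0,4) value=9
Op 6: inc R1 by 1 -> R1=(0,1,0,0) value=1
Op 7: merge R3<->R1 -> R3=(0,1,0,4) R1=(0,1,0,4)
Op 8: merge R3<->R2 -> R3=(0,1,5,4) R2=(0,1,5,4)

Answer: 10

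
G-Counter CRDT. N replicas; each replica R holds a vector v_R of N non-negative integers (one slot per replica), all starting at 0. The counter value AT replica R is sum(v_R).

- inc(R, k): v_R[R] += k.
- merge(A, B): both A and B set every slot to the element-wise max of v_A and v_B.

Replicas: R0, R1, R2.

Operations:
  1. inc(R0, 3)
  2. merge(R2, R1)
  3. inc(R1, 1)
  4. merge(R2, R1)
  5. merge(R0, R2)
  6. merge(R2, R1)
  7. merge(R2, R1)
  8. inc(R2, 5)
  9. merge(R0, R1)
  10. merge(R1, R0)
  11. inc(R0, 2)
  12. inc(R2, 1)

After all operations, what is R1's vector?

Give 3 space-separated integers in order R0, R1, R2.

Answer: 3 1 0

Derivation:
Op 1: inc R0 by 3 -> R0=(3,0,0) value=3
Op 2: merge R2<->R1 -> R2=(0,0,0) R1=(0,0,0)
Op 3: inc R1 by 1 -> R1=(0,1,0) value=1
Op 4: merge R2<->R1 -> R2=(0,1,0) R1=(0,1,0)
Op 5: merge R0<->R2 -> R0=(3,1,0) R2=(3,1,0)
Op 6: merge R2<->R1 -> R2=(3,1,0) R1=(3,1,0)
Op 7: merge R2<->R1 -> R2=(3,1,0) R1=(3,1,0)
Op 8: inc R2 by 5 -> R2=(3,1,5) value=9
Op 9: merge R0<->R1 -> R0=(3,1,0) R1=(3,1,0)
Op 10: merge R1<->R0 -> R1=(3,1,0) R0=(3,1,0)
Op 11: inc R0 by 2 -> R0=(5,1,0) value=6
Op 12: inc R2 by 1 -> R2=(3,1,6) value=10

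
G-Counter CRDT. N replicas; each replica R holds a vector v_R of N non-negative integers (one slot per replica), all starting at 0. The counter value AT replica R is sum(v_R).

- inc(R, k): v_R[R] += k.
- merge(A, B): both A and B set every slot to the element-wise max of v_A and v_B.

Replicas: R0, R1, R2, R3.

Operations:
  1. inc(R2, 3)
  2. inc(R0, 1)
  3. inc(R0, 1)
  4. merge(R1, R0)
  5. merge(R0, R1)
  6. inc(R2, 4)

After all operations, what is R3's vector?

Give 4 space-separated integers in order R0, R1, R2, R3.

Op 1: inc R2 by 3 -> R2=(0,0,3,0) value=3
Op 2: inc R0 by 1 -> R0=(1,0,0,0) value=1
Op 3: inc R0 by 1 -> R0=(2,0,0,0) value=2
Op 4: merge R1<->R0 -> R1=(2,0,0,0) R0=(2,0,0,0)
Op 5: merge R0<->R1 -> R0=(2,0,0,0) R1=(2,0,0,0)
Op 6: inc R2 by 4 -> R2=(0,0,7,0) value=7

Answer: 0 0 0 0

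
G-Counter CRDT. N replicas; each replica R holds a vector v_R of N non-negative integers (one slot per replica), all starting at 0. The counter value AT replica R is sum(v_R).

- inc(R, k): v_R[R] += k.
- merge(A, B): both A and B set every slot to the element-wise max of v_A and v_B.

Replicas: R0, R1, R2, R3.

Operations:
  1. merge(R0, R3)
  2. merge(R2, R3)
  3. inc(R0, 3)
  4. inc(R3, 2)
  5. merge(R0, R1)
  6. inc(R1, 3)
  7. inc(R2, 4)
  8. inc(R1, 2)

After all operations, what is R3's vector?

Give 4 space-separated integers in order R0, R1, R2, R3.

Op 1: merge R0<->R3 -> R0=(0,0,0,0) R3=(0,0,0,0)
Op 2: merge R2<->R3 -> R2=(0,0,0,0) R3=(0,0,0,0)
Op 3: inc R0 by 3 -> R0=(3,0,0,0) value=3
Op 4: inc R3 by 2 -> R3=(0,0,0,2) value=2
Op 5: merge R0<->R1 -> R0=(3,0,0,0) R1=(3,0,0,0)
Op 6: inc R1 by 3 -> R1=(3,3,0,0) value=6
Op 7: inc R2 by 4 -> R2=(0,0,4,0) value=4
Op 8: inc R1 by 2 -> R1=(3,5,0,0) value=8

Answer: 0 0 0 2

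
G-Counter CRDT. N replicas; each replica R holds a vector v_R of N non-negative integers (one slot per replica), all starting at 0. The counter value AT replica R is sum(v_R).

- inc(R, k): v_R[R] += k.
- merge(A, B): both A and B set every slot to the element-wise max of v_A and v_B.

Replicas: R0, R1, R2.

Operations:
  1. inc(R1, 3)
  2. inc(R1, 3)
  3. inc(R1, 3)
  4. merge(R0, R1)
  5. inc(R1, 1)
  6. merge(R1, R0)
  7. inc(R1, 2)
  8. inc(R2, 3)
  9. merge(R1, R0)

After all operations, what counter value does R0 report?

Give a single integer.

Answer: 12

Derivation:
Op 1: inc R1 by 3 -> R1=(0,3,0) value=3
Op 2: inc R1 by 3 -> R1=(0,6,0) value=6
Op 3: inc R1 by 3 -> R1=(0,9,0) value=9
Op 4: merge R0<->R1 -> R0=(0,9,0) R1=(0,9,0)
Op 5: inc R1 by 1 -> R1=(0,10,0) value=10
Op 6: merge R1<->R0 -> R1=(0,10,0) R0=(0,10,0)
Op 7: inc R1 by 2 -> R1=(0,12,0) value=12
Op 8: inc R2 by 3 -> R2=(0,0,3) value=3
Op 9: merge R1<->R0 -> R1=(0,12,0) R0=(0,12,0)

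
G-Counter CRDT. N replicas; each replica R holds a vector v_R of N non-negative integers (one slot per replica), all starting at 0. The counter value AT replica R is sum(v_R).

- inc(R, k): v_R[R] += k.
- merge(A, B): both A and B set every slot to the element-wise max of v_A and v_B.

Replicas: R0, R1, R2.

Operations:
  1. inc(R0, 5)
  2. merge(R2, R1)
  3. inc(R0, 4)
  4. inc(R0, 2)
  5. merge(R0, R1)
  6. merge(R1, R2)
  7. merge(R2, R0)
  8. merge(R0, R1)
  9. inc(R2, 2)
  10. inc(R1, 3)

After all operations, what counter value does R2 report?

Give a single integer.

Answer: 13

Derivation:
Op 1: inc R0 by 5 -> R0=(5,0,0) value=5
Op 2: merge R2<->R1 -> R2=(0,0,0) R1=(0,0,0)
Op 3: inc R0 by 4 -> R0=(9,0,0) value=9
Op 4: inc R0 by 2 -> R0=(11,0,0) value=11
Op 5: merge R0<->R1 -> R0=(11,0,0) R1=(11,0,0)
Op 6: merge R1<->R2 -> R1=(11,0,0) R2=(11,0,0)
Op 7: merge R2<->R0 -> R2=(11,0,0) R0=(11,0,0)
Op 8: merge R0<->R1 -> R0=(11,0,0) R1=(11,0,0)
Op 9: inc R2 by 2 -> R2=(11,0,2) value=13
Op 10: inc R1 by 3 -> R1=(11,3,0) value=14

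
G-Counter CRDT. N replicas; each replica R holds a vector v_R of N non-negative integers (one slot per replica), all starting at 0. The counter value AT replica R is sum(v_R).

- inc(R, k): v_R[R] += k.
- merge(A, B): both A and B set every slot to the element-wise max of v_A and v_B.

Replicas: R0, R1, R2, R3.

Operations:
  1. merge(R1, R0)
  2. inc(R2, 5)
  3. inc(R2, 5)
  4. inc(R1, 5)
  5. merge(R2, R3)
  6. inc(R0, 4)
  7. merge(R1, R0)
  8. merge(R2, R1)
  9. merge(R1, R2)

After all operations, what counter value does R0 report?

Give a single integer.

Answer: 9

Derivation:
Op 1: merge R1<->R0 -> R1=(0,0,0,0) R0=(0,0,0,0)
Op 2: inc R2 by 5 -> R2=(0,0,5,0) value=5
Op 3: inc R2 by 5 -> R2=(0,0,10,0) value=10
Op 4: inc R1 by 5 -> R1=(0,5,0,0) value=5
Op 5: merge R2<->R3 -> R2=(0,0,10,0) R3=(0,0,10,0)
Op 6: inc R0 by 4 -> R0=(4,0,0,0) value=4
Op 7: merge R1<->R0 -> R1=(4,5,0,0) R0=(4,5,0,0)
Op 8: merge R2<->R1 -> R2=(4,5,10,0) R1=(4,5,10,0)
Op 9: merge R1<->R2 -> R1=(4,5,10,0) R2=(4,5,10,0)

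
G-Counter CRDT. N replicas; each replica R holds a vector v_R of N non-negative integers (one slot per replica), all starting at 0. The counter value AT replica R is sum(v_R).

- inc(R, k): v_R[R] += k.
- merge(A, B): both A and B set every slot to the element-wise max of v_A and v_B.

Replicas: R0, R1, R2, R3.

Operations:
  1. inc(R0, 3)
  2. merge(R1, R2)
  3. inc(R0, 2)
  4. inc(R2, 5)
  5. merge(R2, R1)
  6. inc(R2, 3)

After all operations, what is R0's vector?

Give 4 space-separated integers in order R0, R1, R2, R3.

Answer: 5 0 0 0

Derivation:
Op 1: inc R0 by 3 -> R0=(3,0,0,0) value=3
Op 2: merge R1<->R2 -> R1=(0,0,0,0) R2=(0,0,0,0)
Op 3: inc R0 by 2 -> R0=(5,0,0,0) value=5
Op 4: inc R2 by 5 -> R2=(0,0,5,0) value=5
Op 5: merge R2<->R1 -> R2=(0,0,5,0) R1=(0,0,5,0)
Op 6: inc R2 by 3 -> R2=(0,0,8,0) value=8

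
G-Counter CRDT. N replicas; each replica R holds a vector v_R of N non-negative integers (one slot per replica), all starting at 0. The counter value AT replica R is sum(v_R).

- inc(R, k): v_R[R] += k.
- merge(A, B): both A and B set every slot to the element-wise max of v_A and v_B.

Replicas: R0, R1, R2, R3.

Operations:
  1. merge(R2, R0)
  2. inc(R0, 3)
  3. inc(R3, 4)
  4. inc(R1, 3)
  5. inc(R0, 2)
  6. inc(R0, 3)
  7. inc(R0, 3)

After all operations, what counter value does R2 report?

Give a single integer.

Op 1: merge R2<->R0 -> R2=(0,0,0,0) R0=(0,0,0,0)
Op 2: inc R0 by 3 -> R0=(3,0,0,0) value=3
Op 3: inc R3 by 4 -> R3=(0,0,0,4) value=4
Op 4: inc R1 by 3 -> R1=(0,3,0,0) value=3
Op 5: inc R0 by 2 -> R0=(5,0,0,0) value=5
Op 6: inc R0 by 3 -> R0=(8,0,0,0) value=8
Op 7: inc R0 by 3 -> R0=(11,0,0,0) value=11

Answer: 0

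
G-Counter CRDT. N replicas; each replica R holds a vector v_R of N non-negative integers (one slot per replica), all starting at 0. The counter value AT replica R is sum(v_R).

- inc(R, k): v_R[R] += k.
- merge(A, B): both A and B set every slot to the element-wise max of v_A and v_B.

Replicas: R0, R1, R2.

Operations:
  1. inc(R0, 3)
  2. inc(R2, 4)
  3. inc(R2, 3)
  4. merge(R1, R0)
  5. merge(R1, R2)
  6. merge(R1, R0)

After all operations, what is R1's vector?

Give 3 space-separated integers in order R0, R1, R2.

Answer: 3 0 7

Derivation:
Op 1: inc R0 by 3 -> R0=(3,0,0) value=3
Op 2: inc R2 by 4 -> R2=(0,0,4) value=4
Op 3: inc R2 by 3 -> R2=(0,0,7) value=7
Op 4: merge R1<->R0 -> R1=(3,0,0) R0=(3,0,0)
Op 5: merge R1<->R2 -> R1=(3,0,7) R2=(3,0,7)
Op 6: merge R1<->R0 -> R1=(3,0,7) R0=(3,0,7)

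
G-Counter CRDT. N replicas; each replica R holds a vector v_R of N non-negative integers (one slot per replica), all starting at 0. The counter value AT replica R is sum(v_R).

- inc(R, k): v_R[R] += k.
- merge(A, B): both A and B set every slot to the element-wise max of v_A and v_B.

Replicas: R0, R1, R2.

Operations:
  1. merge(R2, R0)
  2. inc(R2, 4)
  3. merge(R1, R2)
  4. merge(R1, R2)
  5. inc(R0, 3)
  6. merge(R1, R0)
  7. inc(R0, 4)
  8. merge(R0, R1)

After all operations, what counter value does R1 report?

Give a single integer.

Answer: 11

Derivation:
Op 1: merge R2<->R0 -> R2=(0,0,0) R0=(0,0,0)
Op 2: inc R2 by 4 -> R2=(0,0,4) value=4
Op 3: merge R1<->R2 -> R1=(0,0,4) R2=(0,0,4)
Op 4: merge R1<->R2 -> R1=(0,0,4) R2=(0,0,4)
Op 5: inc R0 by 3 -> R0=(3,0,0) value=3
Op 6: merge R1<->R0 -> R1=(3,0,4) R0=(3,0,4)
Op 7: inc R0 by 4 -> R0=(7,0,4) value=11
Op 8: merge R0<->R1 -> R0=(7,0,4) R1=(7,0,4)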